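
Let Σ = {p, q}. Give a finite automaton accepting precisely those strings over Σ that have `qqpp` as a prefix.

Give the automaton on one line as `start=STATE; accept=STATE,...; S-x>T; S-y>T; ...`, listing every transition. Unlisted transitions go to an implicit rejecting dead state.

start=s0; accept=s4; s0-p>s5; s0-q>s1; s1-p>s5; s1-q>s2; s2-p>s3; s2-q>s5; s3-p>s4; s3-q>s5; s4-p>s4; s4-q>s4; s5-p>s5; s5-q>s5

Check the first 4 symbols one by one: s0 through s3 record how many have matched `qqpp` so far; any wrong symbol goes to the dead state s5. After all 4 match we enter the accepting sink s4.
6 states suffice.
        p   q  
>  s0   s5  s1 
   s1   s5  s2 
   s2   s3  s5 
   s3   s4  s5 
 * s4   s4  s4 
   s5   s5  s5 
(> = start, * = accepting)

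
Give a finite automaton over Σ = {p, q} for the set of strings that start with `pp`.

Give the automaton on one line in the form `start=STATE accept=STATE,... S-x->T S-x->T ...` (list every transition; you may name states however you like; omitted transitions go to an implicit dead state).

Walk along `pp` while the input agrees: from S0 take `p` to S1, and so on. Any deviation drops to the rejecting sink S3. Once S2 is reached the prefix is confirmed and every continuation is accepted.
With 4 states:
        p   q  
>  S0   S1  S3 
   S1   S2  S3 
 * S2   S2  S2 
   S3   S3  S3 
(> = start, * = accepting)

start=S0 accept=S2 S0-p->S1 S0-q->S3 S1-p->S2 S1-q->S3 S2-p->S2 S2-q->S2 S3-p->S3 S3-q->S3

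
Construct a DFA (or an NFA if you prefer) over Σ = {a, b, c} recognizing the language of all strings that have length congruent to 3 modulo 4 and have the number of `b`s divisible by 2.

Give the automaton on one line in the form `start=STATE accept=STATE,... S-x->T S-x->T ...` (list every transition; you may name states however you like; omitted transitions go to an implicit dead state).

Handle the two conditions separately and then intersect. One (4 states) tracks the input length modulo 4; the other (2 states) tracks the count of `b`s modulo 2. Each combined state is a pair, one component from each; accept when both components accept.
8 states suffice.
        a   b   c  
>  q0   q1  q2  q1 
   q1   q3  q4  q3 
   q2   q4  q3  q4 
   q3   q5  q6  q5 
   q4   q6  q5  q6 
 * q5   q0  q7  q0 
   q6   q7  q0  q7 
   q7   q2  q1  q2 
(> = start, * = accepting)

start=q0 accept=q5 q0-a->q1 q0-b->q2 q0-c->q1 q1-a->q3 q1-b->q4 q1-c->q3 q2-a->q4 q2-b->q3 q2-c->q4 q3-a->q5 q3-b->q6 q3-c->q5 q4-a->q6 q4-b->q5 q4-c->q6 q5-a->q0 q5-b->q7 q5-c->q0 q6-a->q7 q6-b->q0 q6-c->q7 q7-a->q2 q7-b->q1 q7-c->q2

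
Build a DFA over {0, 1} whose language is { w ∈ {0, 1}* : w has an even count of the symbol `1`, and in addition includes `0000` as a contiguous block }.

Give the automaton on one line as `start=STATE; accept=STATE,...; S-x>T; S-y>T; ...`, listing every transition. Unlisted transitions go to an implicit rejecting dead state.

start=q0; accept=q7; q0-0>q1; q0-1>q2; q1-0>q3; q1-1>q2; q2-0>q4; q2-1>q0; q3-0>q5; q3-1>q2; q4-0>q6; q4-1>q0; q5-0>q7; q5-1>q2; q6-0>q8; q6-1>q0; q7-0>q7; q7-1>q9; q8-0>q9; q8-1>q0; q9-0>q9; q9-1>q7

Build one automaton per condition and run them in lockstep. One (2 states) tracks the count of `1`s modulo 2; the other (5 states) tracks whether and how much of `0000` has been seen. Each combined state is a pair, one component from each; accept when both components accept.
10 states suffice.
        0   1  
>  q0   q1  q2 
   q1   q3  q2 
   q2   q4  q0 
   q3   q5  q2 
   q4   q6  q0 
   q5   q7  q2 
   q6   q8  q0 
 * q7   q7  q9 
   q8   q9  q0 
   q9   q9  q7 
(> = start, * = accepting)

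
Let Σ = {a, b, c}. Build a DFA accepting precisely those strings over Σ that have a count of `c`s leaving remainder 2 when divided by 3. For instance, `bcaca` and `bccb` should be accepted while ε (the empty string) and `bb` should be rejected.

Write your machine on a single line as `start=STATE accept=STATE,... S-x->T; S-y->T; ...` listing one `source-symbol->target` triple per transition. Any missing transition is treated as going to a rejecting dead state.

start=q0; accept=q2; q0-a->q0; q0-b->q0; q0-c->q1; q1-a->q1; q1-b->q1; q1-c->q2; q2-a->q2; q2-b->q2; q2-c->q0

Keep the running count of `c`s modulo 3: each `c` advances along the cycle q0 → q1 → q2 → q0 while other symbols loop. Accept at q2.
        a   b   c  
>  q0   q0  q0  q1 
   q1   q1  q1  q2 
 * q2   q2  q2  q0 
(> = start, * = accepting)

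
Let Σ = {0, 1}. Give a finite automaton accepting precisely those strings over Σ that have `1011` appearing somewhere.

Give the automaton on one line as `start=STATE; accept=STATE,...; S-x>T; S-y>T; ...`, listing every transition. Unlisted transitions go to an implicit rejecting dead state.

States q0..q3 record the length of the longest prefix of `1011` that matches the current input suffix. Reaching q4 means `1011` has been seen, and we stay there forever. Accept from q4.
With 5 states:
        0   1  
>  q0   q0  q1 
   q1   q2  q1 
   q2   q0  q3 
   q3   q2  q4 
 * q4   q4  q4 
(> = start, * = accepting)

start=q0; accept=q4; q0-0>q0; q0-1>q1; q1-0>q2; q1-1>q1; q2-0>q0; q2-1>q3; q3-0>q2; q3-1>q4; q4-0>q4; q4-1>q4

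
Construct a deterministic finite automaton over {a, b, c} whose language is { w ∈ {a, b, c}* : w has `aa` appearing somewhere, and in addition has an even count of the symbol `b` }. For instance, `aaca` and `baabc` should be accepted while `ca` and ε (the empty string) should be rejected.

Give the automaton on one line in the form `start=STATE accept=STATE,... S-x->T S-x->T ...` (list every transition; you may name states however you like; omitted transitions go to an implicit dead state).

start=q0 accept=q3 q0-a->q1 q0-b->q2 q0-c->q0 q1-a->q3 q1-b->q2 q1-c->q0 q2-a->q4 q2-b->q0 q2-c->q2 q3-a->q3 q3-b->q5 q3-c->q3 q4-a->q5 q4-b->q0 q4-c->q2 q5-a->q5 q5-b->q3 q5-c->q5

Build one automaton per condition and run them in lockstep. One (3 states) tracks whether and how much of `aa` has been seen; the other (2 states) tracks the count of `b`s modulo 2. Each combined state is a pair, one component from each; accept when both components accept.
A 6-state machine:
        a   b   c  
>  q0   q1  q2  q0 
   q1   q3  q2  q0 
   q2   q4  q0  q2 
 * q3   q3  q5  q3 
   q4   q5  q0  q2 
   q5   q5  q3  q5 
(> = start, * = accepting)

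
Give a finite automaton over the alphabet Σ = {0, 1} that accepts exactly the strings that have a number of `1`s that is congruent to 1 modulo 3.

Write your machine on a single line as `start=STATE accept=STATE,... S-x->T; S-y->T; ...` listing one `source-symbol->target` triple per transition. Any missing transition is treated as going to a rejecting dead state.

Keep the running count of `1`s modulo 3: each `1` advances along the cycle A → B → C → A while other symbols loop. Accept at B.
3 states suffice.
       0  1 
>  A   A  B 
 * B   B  C 
   C   C  A 
(> = start, * = accepting)

start=A; accept=B; A-0->A; A-1->B; B-0->B; B-1->C; C-0->C; C-1->A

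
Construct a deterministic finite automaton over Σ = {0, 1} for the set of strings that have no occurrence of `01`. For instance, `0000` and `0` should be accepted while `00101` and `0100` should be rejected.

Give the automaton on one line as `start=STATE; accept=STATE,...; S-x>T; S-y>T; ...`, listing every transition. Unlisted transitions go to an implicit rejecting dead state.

start=S0; accept=S0,S1; S0-0>S1; S0-1>S0; S1-0>S1; S1-1>S2; S2-0>S2; S2-1>S2

This is the complement of 'contains `01`'. Use the same substring-matching states — S0 through S2 holding how much of `01` has just been matched — but flip the accepting set: everything except the trap S2 accepts.
        0   1  
>* S0   S1  S0 
 * S1   S1  S2 
   S2   S2  S2 
(> = start, * = accepting)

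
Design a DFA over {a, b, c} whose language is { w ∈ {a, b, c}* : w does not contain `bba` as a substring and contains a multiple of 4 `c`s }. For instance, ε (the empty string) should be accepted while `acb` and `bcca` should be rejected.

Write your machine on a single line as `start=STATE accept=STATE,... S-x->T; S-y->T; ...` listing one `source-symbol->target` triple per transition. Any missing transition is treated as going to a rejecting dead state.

Build one automaton per condition and run them in lockstep. One (4 states) tracks partial matches of the forbidden pattern `bba`; the other (4 states) tracks the count of `c`s modulo 4. Each combined state is a pair, one component from each; accept when both components accept. Equivalent product states are then merged.
A 13-state machine:
          a    b    c  
>* q0     q0   q1   q2 
 * q1     q0   q3   q2 
   q2     q2   q4   q5 
 * q3     q6   q3   q2 
   q4     q2   q7   q5 
   q5     q5   q8   q9 
   q6     q6   q6   q6 
   q7     q6   q7   q5 
   q8     q5  q10   q9 
   q9     q9  q11   q0 
   q10    q6  q10   q9 
   q11    q9  q12   q0 
   q12    q6  q12   q0 
(> = start, * = accepting)

start=q0; accept=q0,q1,q3; q0-a->q0; q0-b->q1; q0-c->q2; q1-a->q0; q1-b->q3; q1-c->q2; q2-a->q2; q2-b->q4; q2-c->q5; q3-a->q6; q3-b->q3; q3-c->q2; q4-a->q2; q4-b->q7; q4-c->q5; q5-a->q5; q5-b->q8; q5-c->q9; q6-a->q6; q6-b->q6; q6-c->q6; q7-a->q6; q7-b->q7; q7-c->q5; q8-a->q5; q8-b->q10; q8-c->q9; q9-a->q9; q9-b->q11; q9-c->q0; q10-a->q6; q10-b->q10; q10-c->q9; q11-a->q9; q11-b->q12; q11-c->q0; q12-a->q6; q12-b->q12; q12-c->q0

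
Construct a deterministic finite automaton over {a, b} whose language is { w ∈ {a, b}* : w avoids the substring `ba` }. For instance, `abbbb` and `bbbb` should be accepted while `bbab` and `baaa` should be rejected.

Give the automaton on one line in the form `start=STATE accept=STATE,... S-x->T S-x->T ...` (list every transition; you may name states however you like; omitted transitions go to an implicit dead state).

start=S0 accept=S0,S1 S0-a->S0 S0-b->S1 S1-a->S2 S1-b->S1 S2-a->S2 S2-b->S2

Track partial matches of the forbidden pattern `ba`. State S2 is a dead state reached once `ba` has occurred; every other state accepts. S0 means no part of `ba` is currently matched.
3 states suffice.
        a   b  
>* S0   S0  S1 
 * S1   S2  S1 
   S2   S2  S2 
(> = start, * = accepting)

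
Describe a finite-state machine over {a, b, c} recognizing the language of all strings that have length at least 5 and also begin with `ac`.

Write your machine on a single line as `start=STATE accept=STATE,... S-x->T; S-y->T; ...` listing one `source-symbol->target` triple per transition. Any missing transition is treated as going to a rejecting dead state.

start=S0; accept=S6; S0-a->S1; S0-b->S2; S0-c->S2; S1-a->S2; S1-b->S2; S1-c->S3; S2-a->S2; S2-b->S2; S2-c->S2; S3-a->S4; S3-b->S4; S3-c->S4; S4-a->S5; S4-b->S5; S4-c->S5; S5-a->S6; S5-b->S6; S5-c->S6; S6-a->S6; S6-b->S6; S6-c->S6

Run two small machines in parallel and take their product. One (7 states) tracks the input length, saturating at 6; the other (4 states) tracks whether the input so far still matches the prefix `ac`. Each combined state is a pair, one component from each; accept when both components accept. Minimizing collapses redundant product states.
        a   b   c  
>  S0   S1  S2  S2 
   S1   S2  S2  S3 
   S2   S2  S2  S2 
   S3   S4  S4  S4 
   S4   S5  S5  S5 
   S5   S6  S6  S6 
 * S6   S6  S6  S6 
(> = start, * = accepting)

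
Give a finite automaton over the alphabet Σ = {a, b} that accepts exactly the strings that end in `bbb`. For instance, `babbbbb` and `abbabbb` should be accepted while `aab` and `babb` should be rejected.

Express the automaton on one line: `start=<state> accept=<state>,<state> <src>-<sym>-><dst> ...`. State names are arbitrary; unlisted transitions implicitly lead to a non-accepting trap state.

start=s0 accept=s3 s0-a->s0 s0-b->s1 s1-a->s0 s1-b->s2 s2-a->s0 s2-b->s3 s3-a->s0 s3-b->s3

Let each state record the length of the longest suffix of the input read so far that is also a prefix of `bbb`. s1 means the last symbol is `b`; s2 means the last 2 symbols are `bb`; s3 means the last 3 symbols are `bbb`. Accept only at s3, where the string currently ends in `bbb`.
A 4-state machine:
        a   b  
>  s0   s0  s1 
   s1   s0  s2 
   s2   s0  s3 
 * s3   s0  s3 
(> = start, * = accepting)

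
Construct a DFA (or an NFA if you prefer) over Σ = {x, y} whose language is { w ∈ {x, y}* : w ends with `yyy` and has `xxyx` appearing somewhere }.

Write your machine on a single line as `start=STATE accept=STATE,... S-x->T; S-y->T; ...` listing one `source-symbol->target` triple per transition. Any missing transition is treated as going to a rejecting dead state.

Run two small machines in parallel and take their product. One (4 states) tracks how much of the suffix `yyy` has currently been matched; the other (5 states) tracks whether and how much of `xxyx` has been seen. Each combined state is a pair, one component from each; accept when both components accept.
       x  y 
>  A   B  C 
   B   D  C 
   C   B  E 
   D   D  F 
   E   B  G 
   F   H  E 
   G   B  G 
   H   H  I 
   I   H  J 
   J   H  K 
 * K   H  K 
(> = start, * = accepting)

start=A; accept=K; A-x->B; A-y->C; B-x->D; B-y->C; C-x->B; C-y->E; D-x->D; D-y->F; E-x->B; E-y->G; F-x->H; F-y->E; G-x->B; G-y->G; H-x->H; H-y->I; I-x->H; I-y->J; J-x->H; J-y->K; K-x->H; K-y->K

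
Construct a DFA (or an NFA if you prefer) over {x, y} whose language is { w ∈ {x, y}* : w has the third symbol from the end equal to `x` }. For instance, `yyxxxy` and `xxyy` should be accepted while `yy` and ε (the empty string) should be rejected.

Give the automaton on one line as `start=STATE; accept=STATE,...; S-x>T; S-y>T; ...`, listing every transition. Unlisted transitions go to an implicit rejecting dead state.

Because acceptance depends on a position counted from the end, the machine has to buffer the most recent 3 symbols. Make each state the string of the last up-to-3 symbols read; on input `x` shift the window left and append `x`. Accept when the buffered window has length 3 and begins with `x`.
A 15-state machine:
       x  y 
>  A   B  C 
   B   D  E 
   C   F  G 
   D   H  I 
   E   J  K 
   F   L  M 
   G   N  O 
 * H   H  I 
 * I   J  K 
 * J   L  M 
 * K   N  O 
   L   H  I 
   M   J  K 
   N   L  M 
   O   N  O 
(> = start, * = accepting)

start=A; accept=H,I,J,K; A-x>B; A-y>C; B-x>D; B-y>E; C-x>F; C-y>G; D-x>H; D-y>I; E-x>J; E-y>K; F-x>L; F-y>M; G-x>N; G-y>O; H-x>H; H-y>I; I-x>J; I-y>K; J-x>L; J-y>M; K-x>N; K-y>O; L-x>H; L-y>I; M-x>J; M-y>K; N-x>L; N-y>M; O-x>N; O-y>O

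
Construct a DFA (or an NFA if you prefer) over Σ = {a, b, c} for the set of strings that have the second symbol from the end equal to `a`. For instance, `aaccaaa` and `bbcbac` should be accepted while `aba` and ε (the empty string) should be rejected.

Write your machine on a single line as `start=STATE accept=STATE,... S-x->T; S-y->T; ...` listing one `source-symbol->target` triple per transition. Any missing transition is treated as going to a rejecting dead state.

A DFA must remember the last 2 symbols (since which symbol is second-to-last isn't known until the input ends). Use one state per possible window of the last ≤2 symbols; accept from those whose window starts with `a`.
13 states suffice.
          a    b    c  
>  q0     q1   q2   q3 
   q1     q4   q5   q6 
   q2     q7   q8   q9 
   q3    q10  q11  q12 
 * q4     q4   q5   q6 
 * q5     q7   q8   q9 
 * q6    q10  q11  q12 
   q7     q4   q5   q6 
   q8     q7   q8   q9 
   q9    q10  q11  q12 
   q10    q4   q5   q6 
   q11    q7   q8   q9 
   q12   q10  q11  q12 
(> = start, * = accepting)

start=q0; accept=q4,q5,q6; q0-a->q1; q0-b->q2; q0-c->q3; q1-a->q4; q1-b->q5; q1-c->q6; q2-a->q7; q2-b->q8; q2-c->q9; q3-a->q10; q3-b->q11; q3-c->q12; q4-a->q4; q4-b->q5; q4-c->q6; q5-a->q7; q5-b->q8; q5-c->q9; q6-a->q10; q6-b->q11; q6-c->q12; q7-a->q4; q7-b->q5; q7-c->q6; q8-a->q7; q8-b->q8; q8-c->q9; q9-a->q10; q9-b->q11; q9-c->q12; q10-a->q4; q10-b->q5; q10-c->q6; q11-a->q7; q11-b->q8; q11-c->q9; q12-a->q10; q12-b->q11; q12-c->q12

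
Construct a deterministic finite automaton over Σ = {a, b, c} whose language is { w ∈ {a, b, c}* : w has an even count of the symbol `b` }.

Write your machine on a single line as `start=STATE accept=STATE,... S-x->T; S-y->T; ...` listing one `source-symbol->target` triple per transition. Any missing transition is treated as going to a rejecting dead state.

Keep the running count of `b`s modulo 2: each `b` advances along the cycle q0 → q1 → q0 while other symbols loop. Accept at q0.
        a   b   c  
>* q0   q0  q1  q0 
   q1   q1  q0  q1 
(> = start, * = accepting)

start=q0; accept=q0; q0-a->q0; q0-b->q1; q0-c->q0; q1-a->q1; q1-b->q0; q1-c->q1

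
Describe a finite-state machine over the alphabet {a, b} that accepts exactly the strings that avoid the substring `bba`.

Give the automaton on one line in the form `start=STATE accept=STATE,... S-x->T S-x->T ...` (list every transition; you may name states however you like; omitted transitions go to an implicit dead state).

start=q0 accept=q0,q1,q2 q0-a->q0 q0-b->q1 q1-a->q0 q1-b->q2 q2-a->q3 q2-b->q2 q3-a->q3 q3-b->q3

Track partial matches of the forbidden pattern `bba`. State q3 is a dead state reached once `bba` has occurred; every other state accepts. q0 means no part of `bba` is currently matched.
4 states suffice.
        a   b  
>* q0   q0  q1 
 * q1   q0  q2 
 * q2   q3  q2 
   q3   q3  q3 
(> = start, * = accepting)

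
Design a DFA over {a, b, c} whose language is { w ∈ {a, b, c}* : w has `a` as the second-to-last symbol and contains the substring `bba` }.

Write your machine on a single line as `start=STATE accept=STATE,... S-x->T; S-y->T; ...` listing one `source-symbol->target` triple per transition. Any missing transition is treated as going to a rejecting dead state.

start=S0; accept=S4,S5; S0-a->S0; S0-b->S1; S0-c->S0; S1-a->S0; S1-b->S2; S1-c->S0; S2-a->S3; S2-b->S2; S2-c->S0; S3-a->S4; S3-b->S5; S3-c->S5; S4-a->S4; S4-b->S5; S4-c->S5; S5-a->S3; S5-b->S6; S5-c->S6; S6-a->S3; S6-b->S6; S6-c->S6

Handle the two conditions separately and then intersect. One (13 states) tracks the last 2 symbols read; the other (4 states) tracks whether and how much of `bba` has been seen. Each combined state is a pair, one component from each; accept when both components accept. After merging equivalent states the machine shrinks.
A 7-state machine:
        a   b   c  
>  S0   S0  S1  S0 
   S1   S0  S2  S0 
   S2   S3  S2  S0 
   S3   S4  S5  S5 
 * S4   S4  S5  S5 
 * S5   S3  S6  S6 
   S6   S3  S6  S6 
(> = start, * = accepting)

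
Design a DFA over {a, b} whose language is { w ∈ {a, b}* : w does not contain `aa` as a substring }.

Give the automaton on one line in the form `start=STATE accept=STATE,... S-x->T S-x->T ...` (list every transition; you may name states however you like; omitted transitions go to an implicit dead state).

start=S0 accept=S0,S1 S0-a->S1 S0-b->S0 S1-a->S2 S1-b->S0 S2-a->S2 S2-b->S2

This is the complement of 'contains `aa`'. Use the same substring-matching states — S0 through S2 holding how much of `aa` has just been matched — but flip the accepting set: everything except the trap S2 accepts.
A 3-state machine:
        a   b  
>* S0   S1  S0 
 * S1   S2  S0 
   S2   S2  S2 
(> = start, * = accepting)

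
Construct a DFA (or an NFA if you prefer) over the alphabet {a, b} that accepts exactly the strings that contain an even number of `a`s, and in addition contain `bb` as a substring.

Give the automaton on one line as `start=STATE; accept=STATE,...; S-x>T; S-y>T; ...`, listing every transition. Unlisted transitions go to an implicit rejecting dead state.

start=S0; accept=S4; S0-a>S1; S0-b>S2; S1-a>S0; S1-b>S3; S2-a>S1; S2-b>S4; S3-a>S0; S3-b>S5; S4-a>S5; S4-b>S4; S5-a>S4; S5-b>S5

Handle the two conditions separately and then intersect. The first has 2 states tracking the count of `a`s modulo 2; the second has 3 states tracking whether and how much of `bb` has been seen. A product state is a pair (one from each), accepting exactly when both do.
        a   b  
>  S0   S1  S2 
   S1   S0  S3 
   S2   S1  S4 
   S3   S0  S5 
 * S4   S5  S4 
   S5   S4  S5 
(> = start, * = accepting)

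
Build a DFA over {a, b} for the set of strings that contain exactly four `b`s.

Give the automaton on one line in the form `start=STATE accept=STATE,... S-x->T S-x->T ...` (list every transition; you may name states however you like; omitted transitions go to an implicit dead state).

start=s0 accept=s4 s0-a->s0 s0-b->s1 s1-a->s1 s1-b->s2 s2-a->s2 s2-b->s3 s3-a->s3 s3-b->s4 s4-a->s4 s4-b->s5 s5-a->s5 s5-b->s5

Only the number of `b`s matters, and only up to 5. Make a chain s0 → s1 → s2 → s3 → s4 → s5 advanced by each `b` (with s5 absorbing); every other symbol self-loops. The accepting set is {s4}.
With 6 states:
        a   b  
>  s0   s0  s1 
   s1   s1  s2 
   s2   s2  s3 
   s3   s3  s4 
 * s4   s4  s5 
   s5   s5  s5 
(> = start, * = accepting)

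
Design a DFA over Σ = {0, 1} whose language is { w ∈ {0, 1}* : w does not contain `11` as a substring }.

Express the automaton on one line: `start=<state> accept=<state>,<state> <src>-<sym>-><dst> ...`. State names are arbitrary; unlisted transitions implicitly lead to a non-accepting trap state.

Track partial matches of the forbidden pattern `11`. State q2 is a dead state reached once `11` has occurred; every other state accepts. q0 means no part of `11` is currently matched.
With 3 states:
        0   1  
>* q0   q0  q1 
 * q1   q0  q2 
   q2   q2  q2 
(> = start, * = accepting)

start=q0 accept=q0,q1 q0-0->q0 q0-1->q1 q1-0->q0 q1-1->q2 q2-0->q2 q2-1->q2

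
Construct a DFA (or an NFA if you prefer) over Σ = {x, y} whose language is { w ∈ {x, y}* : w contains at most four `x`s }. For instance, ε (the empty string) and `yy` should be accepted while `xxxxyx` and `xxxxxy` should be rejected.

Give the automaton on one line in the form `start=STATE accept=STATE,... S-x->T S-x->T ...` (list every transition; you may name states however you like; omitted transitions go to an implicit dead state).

Only the number of `x`s matters, and only up to 5. Make a chain q0 → q1 → q2 → q3 → q4 → q5 advanced by each `x` (with q5 absorbing); every other symbol self-loops. The accepting set is {q0, q1, q2, q3, q4}.
With 6 states:
        x   y  
>* q0   q1  q0 
 * q1   q2  q1 
 * q2   q3  q2 
 * q3   q4  q3 
 * q4   q5  q4 
   q5   q5  q5 
(> = start, * = accepting)

start=q0 accept=q0,q1,q2,q3,q4 q0-x->q1 q0-y->q0 q1-x->q2 q1-y->q1 q2-x->q3 q2-y->q2 q3-x->q4 q3-y->q3 q4-x->q5 q4-y->q4 q5-x->q5 q5-y->q5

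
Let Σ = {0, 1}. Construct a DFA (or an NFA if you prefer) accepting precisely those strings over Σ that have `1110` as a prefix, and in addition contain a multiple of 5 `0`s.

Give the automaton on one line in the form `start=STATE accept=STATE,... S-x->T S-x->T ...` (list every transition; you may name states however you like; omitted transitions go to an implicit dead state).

Build one automaton per condition and run them in lockstep. One (6 states) tracks whether the input so far still matches the prefix `1110`; the other (5 states) tracks the count of `0`s modulo 5. Each combined state is a pair, one component from each; accept when both components accept. After merging equivalent states the machine shrinks.
A 10-state machine:
        0   1  
>  q0   q1  q2 
   q1   q1  q1 
   q2   q1  q3 
   q3   q1  q4 
   q4   q5  q1 
   q5   q6  q5 
   q6   q7  q6 
   q7   q8  q7 
   q8   q9  q8 
 * q9   q5  q9 
(> = start, * = accepting)

start=q0 accept=q9 q0-0->q1 q0-1->q2 q1-0->q1 q1-1->q1 q2-0->q1 q2-1->q3 q3-0->q1 q3-1->q4 q4-0->q5 q4-1->q1 q5-0->q6 q5-1->q5 q6-0->q7 q6-1->q6 q7-0->q8 q7-1->q7 q8-0->q9 q8-1->q8 q9-0->q5 q9-1->q9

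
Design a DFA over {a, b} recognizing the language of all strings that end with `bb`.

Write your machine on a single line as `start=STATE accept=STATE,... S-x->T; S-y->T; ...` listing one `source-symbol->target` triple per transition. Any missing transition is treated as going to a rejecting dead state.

Let each state record the length of the longest suffix of the input read so far that is also a prefix of `bb`. q1 means the last symbol is `b`; q2 means the last 2 symbols are `bb`. Accept only at q2, where the string currently ends in `bb`.
With 3 states:
        a   b  
>  q0   q0  q1 
   q1   q0  q2 
 * q2   q0  q2 
(> = start, * = accepting)

start=q0; accept=q2; q0-a->q0; q0-b->q1; q1-a->q0; q1-b->q2; q2-a->q0; q2-b->q2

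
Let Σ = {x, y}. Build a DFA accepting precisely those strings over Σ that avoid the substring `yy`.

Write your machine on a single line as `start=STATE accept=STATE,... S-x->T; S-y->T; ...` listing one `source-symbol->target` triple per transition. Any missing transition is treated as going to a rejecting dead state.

Track partial matches of the forbidden pattern `yy`. State s2 is a dead state reached once `yy` has occurred; every other state accepts. s0 means no part of `yy` is currently matched.
A 3-state machine:
        x   y  
>* s0   s0  s1 
 * s1   s0  s2 
   s2   s2  s2 
(> = start, * = accepting)

start=s0; accept=s0,s1; s0-x->s0; s0-y->s1; s1-x->s0; s1-y->s2; s2-x->s2; s2-y->s2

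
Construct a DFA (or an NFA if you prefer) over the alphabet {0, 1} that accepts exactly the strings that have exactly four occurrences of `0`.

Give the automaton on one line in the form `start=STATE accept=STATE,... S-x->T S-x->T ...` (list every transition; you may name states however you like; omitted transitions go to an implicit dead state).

start=q0 accept=q4 q0-0->q1 q0-1->q0 q1-0->q2 q1-1->q1 q2-0->q3 q2-1->q2 q3-0->q4 q3-1->q3 q4-0->q5 q4-1->q4 q5-0->q5 q5-1->q5

Only the number of `0`s matters, and only up to 5. Make a chain q0 → q1 → q2 → q3 → q4 → q5 advanced by each `0` (with q5 absorbing); every other symbol self-loops. The accepting set is {q4}.
6 states suffice.
        0   1  
>  q0   q1  q0 
   q1   q2  q1 
   q2   q3  q2 
   q3   q4  q3 
 * q4   q5  q4 
   q5   q5  q5 
(> = start, * = accepting)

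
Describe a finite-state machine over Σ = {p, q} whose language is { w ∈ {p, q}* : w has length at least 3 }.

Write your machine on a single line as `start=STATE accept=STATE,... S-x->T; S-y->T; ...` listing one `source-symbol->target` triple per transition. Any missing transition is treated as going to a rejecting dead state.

start=A; accept=D,E; A-p->B; A-q->B; B-p->C; B-q->C; C-p->D; C-q->D; D-p->E; D-q->E; E-p->E; E-q->E

Count input length up to 4: every symbol moves from A toward E, which means 'more than 3' and absorbs. Accept from {D, E}.
A 5-state machine:
       p  q 
>  A   B  B 
   B   C  C 
   C   D  D 
 * D   E  E 
 * E   E  E 
(> = start, * = accepting)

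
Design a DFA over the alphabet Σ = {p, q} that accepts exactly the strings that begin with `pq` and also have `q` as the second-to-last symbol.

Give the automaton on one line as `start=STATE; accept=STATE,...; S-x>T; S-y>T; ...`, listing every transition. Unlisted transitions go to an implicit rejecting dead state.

Build one automaton per condition and run them in lockstep. The first has 4 states tracking whether the input so far still matches the prefix `pq`; the second has 7 states tracking the last 2 symbols read. A product state is a pair (one from each), accepting exactly when both do. After merging equivalent states the machine shrinks.
        p   q  
>  S0   S1  S2 
   S1   S2  S3 
   S2   S2  S2 
   S3   S4  S5 
 * S4   S6  S3 
 * S5   S4  S5 
   S6   S6  S3 
(> = start, * = accepting)

start=S0; accept=S4,S5; S0-p>S1; S0-q>S2; S1-p>S2; S1-q>S3; S2-p>S2; S2-q>S2; S3-p>S4; S3-q>S5; S4-p>S6; S4-q>S3; S5-p>S4; S5-q>S5; S6-p>S6; S6-q>S3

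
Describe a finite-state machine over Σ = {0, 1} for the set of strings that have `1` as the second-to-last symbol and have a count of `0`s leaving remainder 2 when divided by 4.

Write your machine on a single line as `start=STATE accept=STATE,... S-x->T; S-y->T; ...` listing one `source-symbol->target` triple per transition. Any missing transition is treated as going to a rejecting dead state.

start=A; accept=J,O; A-0->B; A-1->C; B-0->D; B-1->E; C-0->F; C-1->G; D-0->H; D-1->I; E-0->J; E-1->K; F-0->D; F-1->E; G-0->F; G-1->G; H-0->L; H-1->M; I-0->N; I-1->O; J-0->H; J-1->I; K-0->J; K-1->K; L-0->P; L-1->Q; M-0->R; M-1->S; N-0->L; N-1->M; O-0->N; O-1->O; P-0->D; P-1->E; Q-0->F; Q-1->G; R-0->P; R-1->Q; S-0->R; S-1->S

Build one automaton per condition and run them in lockstep. The first has 7 states tracking the last 2 symbols read; the second has 4 states tracking the count of `0`s modulo 4. A product state is a pair (one from each), accepting exactly when both do.
       0  1 
>  A   B  C 
   B   D  E 
   C   F  G 
   D   H  I 
   E   J  K 
   F   D  E 
   G   F  G 
   H   L  M 
   I   N  O 
 * J   H  I 
   K   J  K 
   L   P  Q 
   M   R  S 
   N   L  M 
 * O   N  O 
   P   D  E 
   Q   F  G 
   R   P  Q 
   S   R  S 
(> = start, * = accepting)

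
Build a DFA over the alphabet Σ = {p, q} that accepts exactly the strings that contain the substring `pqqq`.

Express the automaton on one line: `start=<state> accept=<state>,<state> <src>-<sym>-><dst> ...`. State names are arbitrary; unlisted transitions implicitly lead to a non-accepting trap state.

Track how much of `pqqq` has been matched so far: state s0 is no progress, s4 is the absorbing accept state reached once `pqqq` has occurred. Intermediate states record partial matches; on a mismatch, fall back to the longest reusable overlap.
5 states suffice.
        p   q  
>  s0   s1  s0 
   s1   s1  s2 
   s2   s1  s3 
   s3   s1  s4 
 * s4   s4  s4 
(> = start, * = accepting)

start=s0 accept=s4 s0-p->s1 s0-q->s0 s1-p->s1 s1-q->s2 s2-p->s1 s2-q->s3 s3-p->s1 s3-q->s4 s4-p->s4 s4-q->s4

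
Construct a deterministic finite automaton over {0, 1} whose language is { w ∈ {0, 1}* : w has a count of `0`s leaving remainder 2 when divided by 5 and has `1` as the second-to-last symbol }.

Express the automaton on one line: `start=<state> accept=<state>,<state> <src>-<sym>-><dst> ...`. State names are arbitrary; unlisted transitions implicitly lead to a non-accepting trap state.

Run two small machines in parallel and take their product. The first has 5 states tracking the count of `0`s modulo 5; the second has 7 states tracking the last 2 symbols read. A product state is a pair (one from each), accepting exactly when both do.
A 23-state machine:
       0  1 
>  A   B  C 
   B   D  E 
   C   F  G 
   D   H  I 
   E   J  K 
   F   D  E 
   G   F  G 
   H   L  M 
   I   N  O 
 * J   H  I 
   K   J  K 
   L   P  Q 
   M   R  S 
   N   L  M 
 * O   N  O 
   P   T  U 
   Q   V  W 
   R   P  Q 
   S   R  S 
   T   D  E 
   U   F  G 
   V   T  U 
   W   V  W 
(> = start, * = accepting)

start=A accept=J,O A-0->B A-1->C B-0->D B-1->E C-0->F C-1->G D-0->H D-1->I E-0->J E-1->K F-0->D F-1->E G-0->F G-1->G H-0->L H-1->M I-0->N I-1->O J-0->H J-1->I K-0->J K-1->K L-0->P L-1->Q M-0->R M-1->S N-0->L N-1->M O-0->N O-1->O P-0->T P-1->U Q-0->V Q-1->W R-0->P R-1->Q S-0->R S-1->S T-0->D T-1->E U-0->F U-1->G V-0->T V-1->U W-0->V W-1->W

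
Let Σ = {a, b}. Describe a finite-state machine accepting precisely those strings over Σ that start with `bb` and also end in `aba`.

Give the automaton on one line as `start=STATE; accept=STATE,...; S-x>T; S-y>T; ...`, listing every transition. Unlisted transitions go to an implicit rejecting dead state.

start=s0; accept=s6; s0-a>s1; s0-b>s2; s1-a>s1; s1-b>s1; s2-a>s1; s2-b>s3; s3-a>s4; s3-b>s3; s4-a>s4; s4-b>s5; s5-a>s6; s5-b>s3; s6-a>s4; s6-b>s5

Run two small machines in parallel and take their product. The first has 4 states tracking whether the input so far still matches the prefix `bb`; the second has 4 states tracking how much of the suffix `aba` has currently been matched. A product state is a pair (one from each), accepting exactly when both do. Equivalent product states are then merged.
        a   b  
>  s0   s1  s2 
   s1   s1  s1 
   s2   s1  s3 
   s3   s4  s3 
   s4   s4  s5 
   s5   s6  s3 
 * s6   s4  s5 
(> = start, * = accepting)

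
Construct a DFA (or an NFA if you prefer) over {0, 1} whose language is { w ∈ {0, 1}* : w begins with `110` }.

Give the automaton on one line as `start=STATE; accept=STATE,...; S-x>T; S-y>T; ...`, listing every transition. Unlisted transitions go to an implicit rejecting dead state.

start=s0; accept=s3; s0-0>s4; s0-1>s1; s1-0>s4; s1-1>s2; s2-0>s3; s2-1>s4; s3-0>s3; s3-1>s3; s4-0>s4; s4-1>s4

Walk along `110` while the input agrees: from s0 take `1` to s1, and so on. Any deviation drops to the rejecting sink s4. Once s3 is reached the prefix is confirmed and every continuation is accepted.
5 states suffice.
        0   1  
>  s0   s4  s1 
   s1   s4  s2 
   s2   s3  s4 
 * s3   s3  s3 
   s4   s4  s4 
(> = start, * = accepting)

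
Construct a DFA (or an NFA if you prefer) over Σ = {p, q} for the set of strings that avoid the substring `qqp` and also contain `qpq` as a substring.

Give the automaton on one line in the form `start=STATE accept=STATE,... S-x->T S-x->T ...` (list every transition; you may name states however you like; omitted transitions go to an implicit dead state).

Handle the two conditions separately and then intersect. One (4 states) tracks partial matches of the forbidden pattern `qqp`; the other (4 states) tracks whether and how much of `qpq` has been seen. Each combined state is a pair, one component from each; accept when both components accept. Equivalent product states are then merged.
A 7-state machine:
        p   q  
>  S0   S0  S1 
   S1   S2  S3 
   S2   S0  S4 
   S3   S3  S3 
 * S4   S5  S6 
 * S5   S5  S4 
 * S6   S3  S6 
(> = start, * = accepting)

start=S0 accept=S4,S5,S6 S0-p->S0 S0-q->S1 S1-p->S2 S1-q->S3 S2-p->S0 S2-q->S4 S3-p->S3 S3-q->S3 S4-p->S5 S4-q->S6 S5-p->S5 S5-q->S4 S6-p->S3 S6-q->S6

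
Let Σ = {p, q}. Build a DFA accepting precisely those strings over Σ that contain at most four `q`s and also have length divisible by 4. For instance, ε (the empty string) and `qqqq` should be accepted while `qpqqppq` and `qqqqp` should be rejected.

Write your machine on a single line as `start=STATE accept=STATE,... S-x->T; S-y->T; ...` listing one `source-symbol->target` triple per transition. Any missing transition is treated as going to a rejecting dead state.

Run two small machines in parallel and take their product. The first has 6 states tracking the count of `q`s, saturating at 5; the second has 4 states tracking the input length modulo 4. A product state is a pair (one from each), accepting exactly when both do. After merging equivalent states the machine shrinks.
       p  q 
>* A   B  C 
   B   D  E 
   C   E  F 
   D   G  H 
   E   H  I 
   F   I  J 
   G   A  K 
   H   K  L 
   I   L  M 
   J   M  N 
 * K   C  O 
 * L   O  P 
 * M   P  Q 
 * N   Q  R 
   O   F  S 
   P   S  T 
   Q   T  R 
   R   R  R 
   S   J  U 
   T   U  R 
   U   N  R 
(> = start, * = accepting)

start=A; accept=A,K,L,M,N; A-p->B; A-q->C; B-p->D; B-q->E; C-p->E; C-q->F; D-p->G; D-q->H; E-p->H; E-q->I; F-p->I; F-q->J; G-p->A; G-q->K; H-p->K; H-q->L; I-p->L; I-q->M; J-p->M; J-q->N; K-p->C; K-q->O; L-p->O; L-q->P; M-p->P; M-q->Q; N-p->Q; N-q->R; O-p->F; O-q->S; P-p->S; P-q->T; Q-p->T; Q-q->R; R-p->R; R-q->R; S-p->J; S-q->U; T-p->U; T-q->R; U-p->N; U-q->R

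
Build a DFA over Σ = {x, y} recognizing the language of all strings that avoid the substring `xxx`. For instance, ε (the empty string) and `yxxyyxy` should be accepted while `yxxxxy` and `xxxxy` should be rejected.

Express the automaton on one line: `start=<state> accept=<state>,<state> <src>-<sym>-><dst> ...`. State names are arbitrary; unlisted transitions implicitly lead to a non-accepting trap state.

start=s0 accept=s0,s1,s2 s0-x->s1 s0-y->s0 s1-x->s2 s1-y->s0 s2-x->s3 s2-y->s0 s3-x->s3 s3-y->s3

Track partial matches of the forbidden pattern `xxx`. State s3 is a dead state reached once `xxx` has occurred; every other state accepts. s0 means no part of `xxx` is currently matched.
A 4-state machine:
        x   y  
>* s0   s1  s0 
 * s1   s2  s0 
 * s2   s3  s0 
   s3   s3  s3 
(> = start, * = accepting)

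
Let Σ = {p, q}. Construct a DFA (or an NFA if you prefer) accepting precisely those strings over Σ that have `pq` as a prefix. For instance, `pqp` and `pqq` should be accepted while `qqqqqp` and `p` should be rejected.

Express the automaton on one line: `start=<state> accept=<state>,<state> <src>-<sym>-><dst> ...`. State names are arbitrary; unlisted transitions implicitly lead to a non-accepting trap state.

start=s0 accept=s2 s0-p->s1 s0-q->s3 s1-p->s3 s1-q->s2 s2-p->s2 s2-q->s2 s3-p->s3 s3-q->s3

Check the first 2 symbols one by one: s0 through s1 record how many have matched `pq` so far; any wrong symbol goes to the dead state s3. After all 2 match we enter the accepting sink s2.
4 states suffice.
        p   q  
>  s0   s1  s3 
   s1   s3  s2 
 * s2   s2  s2 
   s3   s3  s3 
(> = start, * = accepting)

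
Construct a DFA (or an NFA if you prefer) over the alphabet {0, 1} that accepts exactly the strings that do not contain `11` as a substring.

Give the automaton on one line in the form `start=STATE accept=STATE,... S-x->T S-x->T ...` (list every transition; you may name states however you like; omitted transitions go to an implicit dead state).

start=q0 accept=q0,q1 q0-0->q0 q0-1->q1 q1-0->q0 q1-1->q2 q2-0->q2 q2-1->q2

Track partial matches of the forbidden pattern `11`. State q2 is a dead state reached once `11` has occurred; every other state accepts. q0 means no part of `11` is currently matched.
With 3 states:
        0   1  
>* q0   q0  q1 
 * q1   q0  q2 
   q2   q2  q2 
(> = start, * = accepting)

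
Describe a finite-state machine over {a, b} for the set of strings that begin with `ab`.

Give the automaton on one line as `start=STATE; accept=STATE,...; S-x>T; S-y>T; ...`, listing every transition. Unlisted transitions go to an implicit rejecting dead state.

start=S0; accept=S2; S0-a>S1; S0-b>S3; S1-a>S3; S1-b>S2; S2-a>S2; S2-b>S2; S3-a>S3; S3-b>S3

Check the first 2 symbols one by one: S0 through S1 record how many have matched `ab` so far; any wrong symbol goes to the dead state S3. After all 2 match we enter the accepting sink S2.
A 4-state machine:
        a   b  
>  S0   S1  S3 
   S1   S3  S2 
 * S2   S2  S2 
   S3   S3  S3 
(> = start, * = accepting)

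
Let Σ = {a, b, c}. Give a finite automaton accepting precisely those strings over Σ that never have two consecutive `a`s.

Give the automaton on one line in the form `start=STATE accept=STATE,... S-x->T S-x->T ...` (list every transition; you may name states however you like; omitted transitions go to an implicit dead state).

start=s0 accept=s0,s1 s0-a->s1 s0-b->s0 s0-c->s0 s1-a->s2 s1-b->s0 s1-c->s0 s2-a->s2 s2-b->s2 s2-c->s2

Track partial matches of the forbidden pattern `aa`. State s2 is a dead state reached once `aa` has occurred; every other state accepts. s0 means no part of `aa` is currently matched.
With 3 states:
        a   b   c  
>* s0   s1  s0  s0 
 * s1   s2  s0  s0 
   s2   s2  s2  s2 
(> = start, * = accepting)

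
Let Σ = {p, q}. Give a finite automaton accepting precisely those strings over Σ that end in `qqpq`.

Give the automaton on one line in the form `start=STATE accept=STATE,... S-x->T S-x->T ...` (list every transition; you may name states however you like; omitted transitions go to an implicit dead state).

Remember how much of `qqpq` the current input suffix matches. State s0 means no match yet; s1 means the last symbol is `q`; s2 means the last 2 symbols are `qq`; s3 means the last 3 symbols are `qqp`; s4 means the last 4 symbols are `qqpq`. Only s4 accepts. On a mismatch, fall back to the longest proper suffix that is still a prefix of `qqpq`.
        p   q  
>  s0   s0  s1 
   s1   s0  s2 
   s2   s3  s2 
   s3   s0  s4 
 * s4   s0  s2 
(> = start, * = accepting)

start=s0 accept=s4 s0-p->s0 s0-q->s1 s1-p->s0 s1-q->s2 s2-p->s3 s2-q->s2 s3-p->s0 s3-q->s4 s4-p->s0 s4-q->s2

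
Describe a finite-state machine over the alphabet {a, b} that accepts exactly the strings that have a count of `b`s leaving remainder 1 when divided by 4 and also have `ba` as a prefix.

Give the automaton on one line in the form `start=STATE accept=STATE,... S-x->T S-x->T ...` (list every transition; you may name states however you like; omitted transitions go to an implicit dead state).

start=S0 accept=S3 S0-a->S1 S0-b->S2 S1-a->S1 S1-b->S1 S2-a->S3 S2-b->S1 S3-a->S3 S3-b->S4 S4-a->S4 S4-b->S5 S5-a->S5 S5-b->S6 S6-a->S6 S6-b->S3

Handle the two conditions separately and then intersect. One (4 states) tracks the count of `b`s modulo 4; the other (4 states) tracks whether the input so far still matches the prefix `ba`. Each combined state is a pair, one component from each; accept when both components accept. After merging equivalent states the machine shrinks.
With 7 states:
        a   b  
>  S0   S1  S2 
   S1   S1  S1 
   S2   S3  S1 
 * S3   S3  S4 
   S4   S4  S5 
   S5   S5  S6 
   S6   S6  S3 
(> = start, * = accepting)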